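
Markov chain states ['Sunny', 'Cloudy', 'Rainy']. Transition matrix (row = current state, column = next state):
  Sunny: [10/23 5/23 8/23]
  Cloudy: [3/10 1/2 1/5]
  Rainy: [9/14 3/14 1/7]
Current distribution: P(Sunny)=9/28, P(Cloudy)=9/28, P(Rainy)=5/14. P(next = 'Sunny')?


P(next=Sunny) = Σᵢ P(now=i)×P(i→Sunny)
= 9/28×10/23 + 9/28×3/10 + 5/14×9/14
= 45/322 + 27/280 + 45/196 = 20997/45080

P = 20997/45080 ≈ 0.4658


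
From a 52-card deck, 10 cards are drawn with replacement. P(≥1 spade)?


P(not a spade) = 39/52 = 3/4
P(none in 10 draws) = (3/4)^10 = 59049/1048576
P(≥1 spade) = 1 - 59049/1048576 = 989527/1048576

P = 989527/1048576 ≈ 94.37%


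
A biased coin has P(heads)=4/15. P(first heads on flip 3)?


Geometric: P(X=3) = (1-p)^(k-1)×p = (11/15)^2×4/15 = 484/3375

P(X=3) = 484/3375 ≈ 14.34%


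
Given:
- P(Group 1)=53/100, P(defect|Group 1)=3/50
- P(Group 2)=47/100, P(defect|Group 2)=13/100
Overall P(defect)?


P(B) = Σ P(B|Aᵢ)×P(Aᵢ)
  3/50×53/100 = 159/5000
  13/100×47/100 = 611/10000
Sum = 929/10000

P(defect) = 929/10000 ≈ 9.29%


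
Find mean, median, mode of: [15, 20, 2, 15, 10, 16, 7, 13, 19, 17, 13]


Sorted: [2, 7, 10, 13, 13, 15, 15, 16, 17, 19, 20]
Mean = 147/11
Median = 15
Freq: {15: 2, 20: 1, 2: 1, 10: 1, 16: 1, 7: 1, 13: 2, 19: 1, 17: 1}
Mode: [13, 15]

Mean=147/11, Median=15, Mode=[13, 15]


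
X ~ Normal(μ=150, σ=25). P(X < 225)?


z = (225-150)/25 = 3.0
P(Z < 3.0) = 0.9987

P(X < 225) ≈ 0.9987


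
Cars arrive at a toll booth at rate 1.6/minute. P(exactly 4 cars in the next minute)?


Poisson(λ=1.6): P(X=4) = e^(-λ)×λ^k/k!
= e^(-1.6) × 1.6^4 / 4!
≈ 0.201896518 × 6.5536 / 24 ≈ 0.055131

P(X=4) ≈ 0.055131 ≈ 5.51%


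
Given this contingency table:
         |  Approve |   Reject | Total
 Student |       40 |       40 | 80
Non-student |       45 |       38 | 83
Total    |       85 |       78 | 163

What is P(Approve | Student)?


P(Approve | Student) = 40/(40+40) = 40/80 = 1/2

P(Approve|Student) = 1/2 ≈ 50.00%


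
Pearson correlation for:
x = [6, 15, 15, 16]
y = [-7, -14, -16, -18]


n=4, Σx=52, Σy=-55, Σxy=-780, Σx²=742, Σy²=825
r = (4×(-780) - 52×(-55))/√((4×742 - 52²)(4×825 - (-55)²))
= -260/√(264×275) = -260/√72600 ≈ -260/269.4439 ≈ -0.9650

r ≈ -0.9650


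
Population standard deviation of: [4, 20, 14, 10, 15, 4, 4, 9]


Mean = 80/8 = 10
  (4-10)²=36
  (20-10)²=100
  (14-10)²=16
  (10-10)²=0
  (15-10)²=25
  (4-10)²=36
  (4-10)²=36
  (9-10)²=1
Σ(x-μ)² = 250
σ² = 250/8 = 125/4

σ = √(125/4) ≈ 5.5902


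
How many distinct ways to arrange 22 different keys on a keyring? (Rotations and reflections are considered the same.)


Free circular arrangements: rotations and reflections both identified.
(n-1)!/2 = 21!/2 = 51090942171709440000/2 = 25545471085854720000

25545471085854720000


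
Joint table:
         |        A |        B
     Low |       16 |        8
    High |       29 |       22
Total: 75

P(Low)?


P(Low) = (16+8)/75 = 24/75 = 8/25

P(Low) = 8/25 ≈ 32.00%


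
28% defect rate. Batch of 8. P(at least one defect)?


P(all good) = (18/25)^8 = 11019960576/152587890625
P(≥1 defect) = 141567930049/152587890625

P = 141567930049/152587890625 ≈ 92.78%


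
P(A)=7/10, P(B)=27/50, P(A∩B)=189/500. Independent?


P(A)×P(B) = 189/500
P(A∩B) = 189/500
Equal ✓ → Independent

Yes, independent


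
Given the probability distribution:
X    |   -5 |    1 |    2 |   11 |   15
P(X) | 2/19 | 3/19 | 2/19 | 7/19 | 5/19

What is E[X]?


E[X] = Σ x·P(X=x)
= (-5)×(2/19) + (1)×(3/19) + (2)×(2/19) + (11)×(7/19) + (15)×(5/19)
= 149/19

E[X] = 149/19


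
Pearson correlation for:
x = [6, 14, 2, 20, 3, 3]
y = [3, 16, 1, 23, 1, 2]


n=6, Σx=48, Σy=46, Σxy=713, Σx²=654, Σy²=800
r = (6×713 - 48×46)/√((6×654 - 48²)(6×800 - 46²))
= 2070/√(1620×2684) = 2070/√4348080 ≈ 2070/2085.2050 ≈ 0.9927

r ≈ 0.9927


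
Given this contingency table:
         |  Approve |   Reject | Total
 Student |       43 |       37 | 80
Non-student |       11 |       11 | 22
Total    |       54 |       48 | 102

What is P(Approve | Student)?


P(Approve | Student) = 43/(43+37) = 43/80

P(Approve|Student) = 43/80 ≈ 53.75%


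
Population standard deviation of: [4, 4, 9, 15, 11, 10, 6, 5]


Mean = 64/8 = 8
  (4-8)²=16
  (4-8)²=16
  (9-8)²=1
  (15-8)²=49
  (11-8)²=9
  (10-8)²=4
  (6-8)²=4
  (5-8)²=9
Σ(x-μ)² = 108
σ² = 108/8 = 27/2

σ = √(27/2) ≈ 3.6742


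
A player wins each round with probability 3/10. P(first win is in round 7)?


Geometric: P(X=7) = (1-p)^(k-1)×p = (7/10)^6×3/10 = 352947/10000000

P(X=7) = 352947/10000000 ≈ 3.53%


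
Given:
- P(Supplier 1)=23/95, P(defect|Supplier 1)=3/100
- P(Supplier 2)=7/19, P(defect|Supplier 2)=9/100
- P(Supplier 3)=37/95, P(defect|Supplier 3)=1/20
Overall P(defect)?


P(B) = Σ P(B|Aᵢ)×P(Aᵢ)
  3/100×23/95 = 69/9500
  9/100×7/19 = 63/1900
  1/20×37/95 = 37/1900
Sum = 569/9500

P(defect) = 569/9500 ≈ 5.99%


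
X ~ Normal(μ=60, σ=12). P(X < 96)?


z = (96-60)/12 = 3.0
P(Z < 3.0) = 0.9987

P(X < 96) ≈ 0.9987


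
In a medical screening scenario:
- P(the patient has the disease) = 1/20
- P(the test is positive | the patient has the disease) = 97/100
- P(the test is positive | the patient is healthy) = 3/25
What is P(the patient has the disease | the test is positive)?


Using Bayes' theorem:
P(A|B) = P(B|A)·P(A) / P(B)

P(the test is positive) = 97/100 × 1/20 + 3/25 × 19/20
= 97/2000 + 57/500 = 13/80

P(the patient has the disease|the test is positive) = (97/2000) / (13/80) = 97/325

P(the patient has the disease|the test is positive) = 97/325 ≈ 29.85%


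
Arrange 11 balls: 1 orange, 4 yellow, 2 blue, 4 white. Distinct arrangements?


11!/(1!×4!×2!×4!) = 34650

34650


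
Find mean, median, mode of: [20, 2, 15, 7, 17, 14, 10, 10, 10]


Sorted: [2, 7, 10, 10, 10, 14, 15, 17, 20]
Mean = 105/9 = 35/3
Median = 10
Freq: {20: 1, 2: 1, 15: 1, 7: 1, 17: 1, 14: 1, 10: 3}
Mode: [10]

Mean=35/3, Median=10, Mode=10


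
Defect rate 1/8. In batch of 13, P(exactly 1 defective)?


Binomial: P(X=1) = C(13,1)×p^1×(1-p)^12
= 13 × 1/8 × 13841287201/68719476736 = 179936733613/549755813888

P(X=1) = 179936733613/549755813888 ≈ 32.73%


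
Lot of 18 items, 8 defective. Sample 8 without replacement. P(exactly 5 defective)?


Hypergeometric: C(8,5)×C(10,3)/C(18,8)
= 56×120/43758 = 1120/7293

P(X=5) = 1120/7293 ≈ 15.36%


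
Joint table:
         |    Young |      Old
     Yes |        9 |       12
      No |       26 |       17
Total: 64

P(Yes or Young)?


P(Yes∨Young) = P(Yes) + P(Young) - P(Yes∧Young)
= (21 + 35 - 9)/64 = 47/64

P = 47/64 ≈ 73.44%


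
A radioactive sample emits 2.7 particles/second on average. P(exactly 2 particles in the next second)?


Poisson(λ=2.7): P(X=2) = e^(-λ)×λ^k/k!
= e^(-2.7) × 2.7^2 / 2!
≈ 0.06720551274 × 7.29 / 2 ≈ 0.244964

P(X=2) ≈ 0.244964 ≈ 24.50%


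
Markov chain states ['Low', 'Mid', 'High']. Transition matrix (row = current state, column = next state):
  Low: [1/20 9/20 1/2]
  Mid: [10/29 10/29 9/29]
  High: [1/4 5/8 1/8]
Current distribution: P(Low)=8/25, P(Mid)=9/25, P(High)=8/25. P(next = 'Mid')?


P(next=Mid) = Σᵢ P(now=i)×P(i→Mid)
= 8/25×9/20 + 9/25×10/29 + 8/25×5/8
= 18/125 + 18/145 + 1/5 = 1697/3625

P = 1697/3625 ≈ 0.4681


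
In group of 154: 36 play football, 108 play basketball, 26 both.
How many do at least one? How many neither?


|A∪B| = 36+108-26 = 118
Neither = 154-118 = 36

At least one: 118; Neither: 36


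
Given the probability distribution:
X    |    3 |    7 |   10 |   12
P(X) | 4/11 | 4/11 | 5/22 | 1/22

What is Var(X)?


E[X] = 71/11
E[X²] = 554/11
Var(X) = E[X²] - (E[X])² = 554/11 - 5041/121 = 1053/121

Var(X) = 1053/121 ≈ 8.7025


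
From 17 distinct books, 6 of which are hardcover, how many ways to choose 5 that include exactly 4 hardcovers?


Choose 4 of the 6 hardcovers and 1 of the other 11 books:
C(6,4)×C(11,1) = 15×11 = 165

165


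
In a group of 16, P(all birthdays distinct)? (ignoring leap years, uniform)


P(all different) = Π(365-i)/365 for i=0..15
= (365/365)×(364/365)×...×(350/365)
= 0.716396

P ≈ 0.7164 ≈ 71.64%


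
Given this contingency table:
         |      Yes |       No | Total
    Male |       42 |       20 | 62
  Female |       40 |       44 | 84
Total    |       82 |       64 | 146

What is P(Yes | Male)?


P(Yes | Male) = 42/(42+20) = 42/62 = 21/31

P(Yes|Male) = 21/31 ≈ 67.74%


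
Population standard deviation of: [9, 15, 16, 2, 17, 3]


Mean = 62/6 = 31/3
  (9-31/3)²=16/9
  (15-31/3)²=196/9
  (16-31/3)²=289/9
  (2-31/3)²=625/9
  (17-31/3)²=400/9
  (3-31/3)²=484/9
Σ(x-μ)² = 670/3
σ² = (670/3)/6 = 335/9

σ = √(335/9) ≈ 6.1010


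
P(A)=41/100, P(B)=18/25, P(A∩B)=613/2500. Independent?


P(A)×P(B) = 369/1250
P(A∩B) = 613/2500
Not equal → NOT independent

No, not independent


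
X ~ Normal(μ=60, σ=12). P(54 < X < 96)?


z₁=(54-60)/12=-0.5, z₂=(96-60)/12=3.0
P = Φ(3.0) - Φ(-0.5) = 0.998650 - 0.308538 = 0.690112 ≈ 0.6901

P(54 < X < 96) ≈ 0.6901


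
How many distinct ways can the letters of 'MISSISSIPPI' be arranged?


Letters: 11, freq: {'M': 1, 'I': 4, 'S': 4, 'P': 2}
11!/(1!×4!×4!×2!) = 39916800/1152 = 34650

34650


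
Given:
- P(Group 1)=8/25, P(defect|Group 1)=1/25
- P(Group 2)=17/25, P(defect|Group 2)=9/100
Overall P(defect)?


P(B) = Σ P(B|Aᵢ)×P(Aᵢ)
  1/25×8/25 = 8/625
  9/100×17/25 = 153/2500
Sum = 37/500

P(defect) = 37/500 ≈ 7.40%


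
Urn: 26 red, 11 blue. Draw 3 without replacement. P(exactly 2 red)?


Hypergeometric: C(26,2)×C(11,1)/C(37,3)
= 325×11/7770 = 715/1554

P(X=2) = 715/1554 ≈ 46.01%


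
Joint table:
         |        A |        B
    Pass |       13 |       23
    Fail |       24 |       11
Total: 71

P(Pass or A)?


P(Pass∨A) = P(Pass) + P(A) - P(Pass∧A)
= (36 + 37 - 13)/71 = 60/71

P = 60/71 ≈ 84.51%


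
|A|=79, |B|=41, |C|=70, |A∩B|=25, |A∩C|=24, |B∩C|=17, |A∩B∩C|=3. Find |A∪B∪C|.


|A∪B∪C| = 79+41+70-25-24-17+3 = 127

|A∪B∪C| = 127


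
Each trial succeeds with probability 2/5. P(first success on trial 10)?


Geometric: P(X=10) = (1-p)^(k-1)×p = (3/5)^9×2/5 = 39366/9765625

P(X=10) = 39366/9765625 ≈ 0.40%


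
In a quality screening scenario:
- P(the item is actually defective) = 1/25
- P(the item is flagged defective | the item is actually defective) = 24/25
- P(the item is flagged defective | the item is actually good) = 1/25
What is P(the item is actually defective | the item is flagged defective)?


Using Bayes' theorem:
P(A|B) = P(B|A)·P(A) / P(B)

P(the item is flagged defective) = 24/25 × 1/25 + 1/25 × 24/25
= 24/625 + 24/625 = 48/625

P(the item is actually defective|the item is flagged defective) = (24/625) / (48/625) = 1/2

P(the item is actually defective|the item is flagged defective) = 1/2 ≈ 50.00%


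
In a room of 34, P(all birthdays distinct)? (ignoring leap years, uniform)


P(all different) = Π(365-i)/365 for i=0..33
= (365/365)×(364/365)×...×(332/365)
= 0.204683

P ≈ 0.2047 ≈ 20.47%


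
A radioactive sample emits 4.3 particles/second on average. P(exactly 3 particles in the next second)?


Poisson(λ=4.3): P(X=3) = e^(-λ)×λ^k/k!
= e^(-4.3) × 4.3^3 / 3!
≈ 0.01356855901 × 79.507 / 6 ≈ 0.179799

P(X=3) ≈ 0.179799 ≈ 17.98%


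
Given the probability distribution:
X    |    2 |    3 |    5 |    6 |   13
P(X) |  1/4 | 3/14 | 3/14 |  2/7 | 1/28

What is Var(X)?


E[X] = 123/28
E[X²] = 689/28
Var(X) = E[X²] - (E[X])² = 689/28 - 15129/784 = 4163/784

Var(X) = 4163/784 ≈ 5.3099


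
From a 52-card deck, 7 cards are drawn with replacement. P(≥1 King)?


P(not a King) = 48/52 = 12/13
P(none in 7 draws) = (12/13)^7 = 35831808/62748517
P(≥1 King) = 1 - 35831808/62748517 = 26916709/62748517

P = 26916709/62748517 ≈ 42.90%


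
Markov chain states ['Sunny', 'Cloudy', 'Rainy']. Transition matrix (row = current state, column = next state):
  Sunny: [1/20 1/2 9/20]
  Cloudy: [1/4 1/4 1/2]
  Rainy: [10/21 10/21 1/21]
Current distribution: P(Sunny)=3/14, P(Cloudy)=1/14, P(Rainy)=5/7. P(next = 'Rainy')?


P(next=Rainy) = Σᵢ P(now=i)×P(i→Rainy)
= 3/14×9/20 + 1/14×1/2 + 5/7×1/21
= 27/280 + 1/28 + 5/147 = 977/5880

P = 977/5880 ≈ 0.1662


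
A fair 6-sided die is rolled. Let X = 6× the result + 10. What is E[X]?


E[die] = (1+6)/2 = 7/2
E[X] = 6×7/2 + 10 = 31

E[X] = 31


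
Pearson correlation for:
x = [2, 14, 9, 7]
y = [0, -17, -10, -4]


n=4, Σx=32, Σy=-31, Σxy=-356, Σx²=330, Σy²=405
r = (4×(-356) - 32×(-31))/√((4×330 - 32²)(4×405 - (-31)²))
= -432/√(296×659) = -432/√195064 ≈ -432/441.6605 ≈ -0.9781

r ≈ -0.9781


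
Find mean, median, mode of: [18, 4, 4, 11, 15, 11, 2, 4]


Sorted: [2, 4, 4, 4, 11, 11, 15, 18]
Mean = 69/8
Median = 15/2
Freq: {18: 1, 4: 3, 11: 2, 15: 1, 2: 1}
Mode: [4]

Mean=69/8, Median=15/2, Mode=4


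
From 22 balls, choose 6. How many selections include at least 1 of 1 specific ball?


Complement: C(22,6) - C(21,6) = 74613 - 54264 = 20349

20349


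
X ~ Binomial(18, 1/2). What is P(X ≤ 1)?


P(X ≤ 1) = Σ P(X=i) for i=0..1
P(X=0) = 1/262144
P(X=1) = 9/131072
Sum = 19/262144

P(X ≤ 1) = 19/262144 ≈ 0.01%


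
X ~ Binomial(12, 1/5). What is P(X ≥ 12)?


P(X ≥ 12) = Σ P(X=i) for i=12..12
P(X=12) = 1/244140625
Sum = 1/244140625

P(X ≥ 12) = 1/244140625 ≈ 0.00%


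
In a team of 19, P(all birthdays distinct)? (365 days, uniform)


P(all different) = Π(365-i)/365 for i=0..18
= (365/365)×(364/365)×...×(347/365)
= 0.620881

P ≈ 0.6209 ≈ 62.09%


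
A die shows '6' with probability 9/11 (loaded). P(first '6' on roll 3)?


Geometric: P(X=3) = (1-p)^(k-1)×p = (2/11)^2×9/11 = 36/1331

P(X=3) = 36/1331 ≈ 2.70%


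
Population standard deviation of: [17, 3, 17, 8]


Mean = 45/4
  (17-45/4)²=529/16
  (3-45/4)²=1089/16
  (17-45/4)²=529/16
  (8-45/4)²=169/16
Σ(x-μ)² = 579/4
σ² = (579/4)/4 = 579/16

σ = √(579/16) ≈ 6.0156


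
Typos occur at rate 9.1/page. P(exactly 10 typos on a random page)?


Poisson(λ=9.1): P(X=10) = e^(-λ)×λ^k/k!
= e^(-9.1) × 9.1^10 / 10!
≈ 0.0001116658085 × 3894161181.18 / 3628800 ≈ 0.119832

P(X=10) ≈ 0.119832 ≈ 11.98%


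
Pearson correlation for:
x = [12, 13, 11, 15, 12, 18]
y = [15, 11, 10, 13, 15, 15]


n=6, Σx=81, Σy=79, Σxy=1078, Σx²=1127, Σy²=1065
r = (6×1078 - 81×79)/√((6×1127 - 81²)(6×1065 - 79²))
= 69/√(201×149) = 69/√29949 ≈ 69/173.0578 ≈ 0.3987

r ≈ 0.3987


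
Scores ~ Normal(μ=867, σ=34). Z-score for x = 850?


z = (x - μ)/σ = (850 - 867)/34 = -0.5

z = -0.5


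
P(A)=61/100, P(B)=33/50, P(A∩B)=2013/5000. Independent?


P(A)×P(B) = 2013/5000
P(A∩B) = 2013/5000
Equal ✓ → Independent

Yes, independent


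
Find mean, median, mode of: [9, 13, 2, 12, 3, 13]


Sorted: [2, 3, 9, 12, 13, 13]
Mean = 52/6 = 26/3
Median = 21/2
Freq: {9: 1, 13: 2, 2: 1, 12: 1, 3: 1}
Mode: [13]

Mean=26/3, Median=21/2, Mode=13


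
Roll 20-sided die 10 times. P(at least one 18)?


P(no 18)^10 = (19/20)^10 = 6131066257801/10240000000000
P(≥1) = 1 - 6131066257801/10240000000000 = 4108933742199/10240000000000

P = 4108933742199/10240000000000 ≈ 40.13%


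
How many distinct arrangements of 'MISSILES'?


Letters: 8, freq: {'M': 1, 'I': 2, 'S': 3, 'L': 1, 'E': 1}
8!/(1!×2!×3!×1!×1!) = 40320/12 = 3360

3360


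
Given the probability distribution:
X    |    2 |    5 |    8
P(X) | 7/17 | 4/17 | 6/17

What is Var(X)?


E[X] = 82/17
E[X²] = 512/17
Var(X) = E[X²] - (E[X])² = 512/17 - 6724/289 = 1980/289

Var(X) = 1980/289 ≈ 6.8512


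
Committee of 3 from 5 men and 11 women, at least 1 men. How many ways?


Count by #men:
  1M,2W: C(5,1)×C(11,2)=275
  2M,1W: C(5,2)×C(11,1)=110
  3M,0W: C(5,3)×C(11,0)=10
Total = 395

395


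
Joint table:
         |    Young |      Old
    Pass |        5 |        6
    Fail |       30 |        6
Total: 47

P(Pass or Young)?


P(Pass∨Young) = P(Pass) + P(Young) - P(Pass∧Young)
= (11 + 35 - 5)/47 = 41/47

P = 41/47 ≈ 87.23%


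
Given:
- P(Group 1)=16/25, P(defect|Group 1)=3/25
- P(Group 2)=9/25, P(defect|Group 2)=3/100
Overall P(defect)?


P(B) = Σ P(B|Aᵢ)×P(Aᵢ)
  3/25×16/25 = 48/625
  3/100×9/25 = 27/2500
Sum = 219/2500

P(defect) = 219/2500 ≈ 8.76%


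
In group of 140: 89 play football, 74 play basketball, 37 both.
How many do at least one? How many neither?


|A∪B| = 89+74-37 = 126
Neither = 140-126 = 14

At least one: 126; Neither: 14


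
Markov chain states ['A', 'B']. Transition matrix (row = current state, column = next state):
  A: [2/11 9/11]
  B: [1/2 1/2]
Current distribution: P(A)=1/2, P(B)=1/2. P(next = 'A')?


P(next=A) = Σᵢ P(now=i)×P(i→A)
= 1/2×2/11 + 1/2×1/2
= 1/11 + 1/4 = 15/44

P = 15/44 ≈ 0.3409


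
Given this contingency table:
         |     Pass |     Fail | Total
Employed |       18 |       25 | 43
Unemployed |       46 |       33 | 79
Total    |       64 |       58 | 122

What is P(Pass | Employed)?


P(Pass | Employed) = 18/(18+25) = 18/43

P(Pass|Employed) = 18/43 ≈ 41.86%


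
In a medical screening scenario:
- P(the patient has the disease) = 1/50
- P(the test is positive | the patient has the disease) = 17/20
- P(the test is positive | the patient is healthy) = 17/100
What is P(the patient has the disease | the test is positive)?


Using Bayes' theorem:
P(A|B) = P(B|A)·P(A) / P(B)

P(the test is positive) = 17/20 × 1/50 + 17/100 × 49/50
= 17/1000 + 833/5000 = 459/2500

P(the patient has the disease|the test is positive) = (17/1000) / (459/2500) = 5/54

P(the patient has the disease|the test is positive) = 5/54 ≈ 9.26%


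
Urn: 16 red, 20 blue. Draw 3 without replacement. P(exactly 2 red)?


Hypergeometric: C(16,2)×C(20,1)/C(36,3)
= 120×20/7140 = 40/119

P(X=2) = 40/119 ≈ 33.61%


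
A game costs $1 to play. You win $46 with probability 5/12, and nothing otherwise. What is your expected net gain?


E[gain] = (46-1)×5/12 + (-1)×7/12
= 75/4 - 7/12 = 109/6

Expected net gain = $109/6 ≈ $18.17


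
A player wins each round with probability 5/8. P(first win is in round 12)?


Geometric: P(X=12) = (1-p)^(k-1)×p = (3/8)^11×5/8 = 885735/68719476736

P(X=12) = 885735/68719476736 ≈ 0.00%


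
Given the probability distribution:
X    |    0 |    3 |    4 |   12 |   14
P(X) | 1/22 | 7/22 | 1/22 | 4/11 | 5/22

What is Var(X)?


E[X] = 191/22
E[X²] = 201/2
Var(X) = E[X²] - (E[X])² = 201/2 - 36481/484 = 12161/484

Var(X) = 12161/484 ≈ 25.1260


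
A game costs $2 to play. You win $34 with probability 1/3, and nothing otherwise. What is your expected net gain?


E[gain] = (34-2)×1/3 + (-2)×2/3
= 32/3 - 4/3 = 28/3

Expected net gain = $28/3 ≈ $9.33


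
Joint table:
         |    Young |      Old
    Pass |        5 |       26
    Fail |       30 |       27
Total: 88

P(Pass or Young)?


P(Pass∨Young) = P(Pass) + P(Young) - P(Pass∧Young)
= (31 + 35 - 5)/88 = 61/88

P = 61/88 ≈ 69.32%


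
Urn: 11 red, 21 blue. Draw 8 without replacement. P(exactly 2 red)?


Hypergeometric: C(11,2)×C(21,6)/C(32,8)
= 55×54264/10518300 = 49742/175305

P(X=2) = 49742/175305 ≈ 28.37%


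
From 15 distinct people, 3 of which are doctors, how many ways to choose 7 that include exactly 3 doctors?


Choose 3 of the 3 doctors and 4 of the other 12 people:
C(3,3)×C(12,4) = 1×495 = 495

495


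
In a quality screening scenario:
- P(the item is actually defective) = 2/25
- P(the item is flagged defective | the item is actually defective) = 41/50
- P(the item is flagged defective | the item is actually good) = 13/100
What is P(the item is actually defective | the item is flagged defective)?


Using Bayes' theorem:
P(A|B) = P(B|A)·P(A) / P(B)

P(the item is flagged defective) = 41/50 × 2/25 + 13/100 × 23/25
= 41/625 + 299/2500 = 463/2500

P(the item is actually defective|the item is flagged defective) = (41/625) / (463/2500) = 164/463

P(the item is actually defective|the item is flagged defective) = 164/463 ≈ 35.42%


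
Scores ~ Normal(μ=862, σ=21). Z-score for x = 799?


z = (x - μ)/σ = (799 - 862)/21 = -3.0

z = -3.0


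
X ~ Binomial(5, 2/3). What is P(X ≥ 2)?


P(X ≥ 2) = Σ P(X=i) for i=2..5
P(X=2) = 40/243
P(X=3) = 80/243
P(X=4) = 80/243
P(X=5) = 32/243
Sum = 232/243

P(X ≥ 2) = 232/243 ≈ 95.47%


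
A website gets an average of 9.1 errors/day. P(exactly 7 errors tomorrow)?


Poisson(λ=9.1): P(X=7) = e^(-λ)×λ^k/k!
= e^(-9.1) × 9.1^7 / 7!
≈ 0.0001116658085 × 5167610.19357 / 5040 ≈ 0.114493

P(X=7) ≈ 0.114493 ≈ 11.45%


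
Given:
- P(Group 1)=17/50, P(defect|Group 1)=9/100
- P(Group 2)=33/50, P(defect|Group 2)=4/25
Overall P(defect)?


P(B) = Σ P(B|Aᵢ)×P(Aᵢ)
  9/100×17/50 = 153/5000
  4/25×33/50 = 66/625
Sum = 681/5000

P(defect) = 681/5000 ≈ 13.62%


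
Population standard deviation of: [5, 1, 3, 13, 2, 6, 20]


Mean = 50/7
  (5-50/7)²=225/49
  (1-50/7)²=1849/49
  (3-50/7)²=841/49
  (13-50/7)²=1681/49
  (2-50/7)²=1296/49
  (6-50/7)²=64/49
  (20-50/7)²=8100/49
Σ(x-μ)² = 2008/7
σ² = (2008/7)/7 = 2008/49

σ = √(2008/49) ≈ 6.4015


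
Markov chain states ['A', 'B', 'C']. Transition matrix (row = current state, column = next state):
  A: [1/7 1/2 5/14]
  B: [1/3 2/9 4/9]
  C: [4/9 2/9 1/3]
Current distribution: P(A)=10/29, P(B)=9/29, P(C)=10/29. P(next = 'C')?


P(next=C) = Σᵢ P(now=i)×P(i→C)
= 10/29×5/14 + 9/29×4/9 + 10/29×1/3
= 25/203 + 4/29 + 10/87 = 229/609

P = 229/609 ≈ 0.3760


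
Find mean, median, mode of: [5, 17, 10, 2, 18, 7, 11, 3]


Sorted: [2, 3, 5, 7, 10, 11, 17, 18]
Mean = 73/8
Median = 17/2
Freq: {5: 1, 17: 1, 10: 1, 2: 1, 18: 1, 7: 1, 11: 1, 3: 1}
Mode: No mode

Mean=73/8, Median=17/2, Mode=No mode


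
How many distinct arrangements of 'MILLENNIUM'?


Letters: 10, freq: {'M': 2, 'I': 2, 'L': 2, 'E': 1, 'N': 2, 'U': 1}
10!/(2!×2!×2!×1!×2!×1!) = 3628800/16 = 226800

226800


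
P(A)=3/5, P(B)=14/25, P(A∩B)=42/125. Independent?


P(A)×P(B) = 42/125
P(A∩B) = 42/125
Equal ✓ → Independent

Yes, independent


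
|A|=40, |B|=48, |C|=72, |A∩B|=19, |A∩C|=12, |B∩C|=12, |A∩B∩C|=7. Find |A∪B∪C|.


|A∪B∪C| = 40+48+72-19-12-12+7 = 124

|A∪B∪C| = 124


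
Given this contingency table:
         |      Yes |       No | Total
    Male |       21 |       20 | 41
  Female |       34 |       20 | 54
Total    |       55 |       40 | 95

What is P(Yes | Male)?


P(Yes | Male) = 21/(21+20) = 21/41

P(Yes|Male) = 21/41 ≈ 51.22%


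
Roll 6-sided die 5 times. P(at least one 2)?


P(no 2)^5 = (5/6)^5 = 3125/7776
P(≥1) = 1 - 3125/7776 = 4651/7776

P = 4651/7776 ≈ 59.81%


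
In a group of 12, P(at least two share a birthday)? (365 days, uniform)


P(all different) = Π(365-i)/365 for i=0..11
= 0.832975
P(match) = 1 - 0.832975 = 0.167025

P ≈ 0.1670 ≈ 16.70%


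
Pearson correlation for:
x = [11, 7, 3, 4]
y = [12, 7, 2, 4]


n=4, Σx=25, Σy=25, Σxy=203, Σx²=195, Σy²=213
r = (4×203 - 25×25)/√((4×195 - 25²)(4×213 - 25²))
= 187/√(155×227) = 187/√35185 ≈ 187/187.5767 ≈ 0.9969

r ≈ 0.9969


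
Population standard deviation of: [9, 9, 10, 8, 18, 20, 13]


Mean = 87/7
  (9-87/7)²=576/49
  (9-87/7)²=576/49
  (10-87/7)²=289/49
  (8-87/7)²=961/49
  (18-87/7)²=1521/49
  (20-87/7)²=2809/49
  (13-87/7)²=16/49
Σ(x-μ)² = 964/7
σ² = (964/7)/7 = 964/49

σ = √(964/49) ≈ 4.4355


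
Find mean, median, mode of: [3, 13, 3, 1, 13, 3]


Sorted: [1, 3, 3, 3, 13, 13]
Mean = 36/6 = 6
Median = 3
Freq: {3: 3, 13: 2, 1: 1}
Mode: [3]

Mean=6, Median=3, Mode=3


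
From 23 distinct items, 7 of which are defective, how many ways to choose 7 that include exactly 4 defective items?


Choose 4 of the 7 defective items and 3 of the other 16 items:
C(7,4)×C(16,3) = 35×560 = 19600

19600


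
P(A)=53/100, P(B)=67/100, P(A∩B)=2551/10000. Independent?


P(A)×P(B) = 3551/10000
P(A∩B) = 2551/10000
Not equal → NOT independent

No, not independent


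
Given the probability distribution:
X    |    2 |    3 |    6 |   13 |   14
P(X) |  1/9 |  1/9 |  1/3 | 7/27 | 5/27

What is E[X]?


E[X] = Σ x·P(X=x)
= (2)×(1/9) + (3)×(1/9) + (6)×(1/3) + (13)×(7/27) + (14)×(5/27)
= 230/27

E[X] = 230/27


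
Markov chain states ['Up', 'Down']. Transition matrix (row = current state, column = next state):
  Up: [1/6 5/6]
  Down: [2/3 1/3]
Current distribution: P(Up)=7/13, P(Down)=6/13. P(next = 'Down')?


P(next=Down) = Σᵢ P(now=i)×P(i→Down)
= 7/13×5/6 + 6/13×1/3
= 35/78 + 2/13 = 47/78

P = 47/78 ≈ 0.6026


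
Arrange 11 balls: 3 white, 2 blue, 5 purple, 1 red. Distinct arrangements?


11!/(3!×2!×5!×1!) = 27720

27720


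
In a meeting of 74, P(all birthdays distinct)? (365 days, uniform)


P(all different) = Π(365-i)/365 for i=0..73
= (365/365)×(364/365)×...×(292/365)
= 0.000351

P ≈ 0.0004 ≈ 0.04%


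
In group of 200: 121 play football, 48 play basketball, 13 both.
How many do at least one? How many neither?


|A∪B| = 121+48-13 = 156
Neither = 200-156 = 44

At least one: 156; Neither: 44


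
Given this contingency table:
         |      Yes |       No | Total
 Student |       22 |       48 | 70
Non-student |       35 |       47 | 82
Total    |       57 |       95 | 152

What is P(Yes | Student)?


P(Yes | Student) = 22/(22+48) = 22/70 = 11/35

P(Yes|Student) = 11/35 ≈ 31.43%


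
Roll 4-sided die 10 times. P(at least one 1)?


P(no 1)^10 = (3/4)^10 = 59049/1048576
P(≥1) = 1 - 59049/1048576 = 989527/1048576

P = 989527/1048576 ≈ 94.37%


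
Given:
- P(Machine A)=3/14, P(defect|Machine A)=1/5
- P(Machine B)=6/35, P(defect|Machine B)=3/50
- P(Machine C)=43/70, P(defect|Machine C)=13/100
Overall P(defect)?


P(B) = Σ P(B|Aᵢ)×P(Aᵢ)
  1/5×3/14 = 3/70
  3/50×6/35 = 9/875
  13/100×43/70 = 559/7000
Sum = 133/1000

P(defect) = 133/1000 ≈ 13.30%


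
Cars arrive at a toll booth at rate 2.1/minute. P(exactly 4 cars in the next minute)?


Poisson(λ=2.1): P(X=4) = e^(-λ)×λ^k/k!
= e^(-2.1) × 2.1^4 / 4!
≈ 0.1224564283 × 19.4481 / 24 ≈ 0.099231

P(X=4) ≈ 0.099231 ≈ 9.92%


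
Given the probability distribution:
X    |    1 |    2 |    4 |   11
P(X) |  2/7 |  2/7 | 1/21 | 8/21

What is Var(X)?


E[X] = 110/21
E[X²] = 338/7
Var(X) = E[X²] - (E[X])² = 338/7 - 12100/441 = 9194/441

Var(X) = 9194/441 ≈ 20.8481


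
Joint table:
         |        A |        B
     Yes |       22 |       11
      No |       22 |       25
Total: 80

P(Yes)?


P(Yes) = (22+11)/80 = 33/80

P(Yes) = 33/80 ≈ 41.25%


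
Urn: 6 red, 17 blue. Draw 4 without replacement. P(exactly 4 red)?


Hypergeometric: C(6,4)×C(17,0)/C(23,4)
= 15×1/8855 = 3/1771

P(X=4) = 3/1771 ≈ 0.17%


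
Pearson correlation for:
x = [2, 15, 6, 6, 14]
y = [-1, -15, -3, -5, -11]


n=5, Σx=43, Σy=-35, Σxy=-429, Σx²=497, Σy²=381
r = (5×(-429) - 43×(-35))/√((5×497 - 43²)(5×381 - (-35)²))
= -640/√(636×680) = -640/√432480 ≈ -640/657.6321 ≈ -0.9732

r ≈ -0.9732


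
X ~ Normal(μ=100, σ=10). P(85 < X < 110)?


z₁=(85-100)/10=-1.5, z₂=(110-100)/10=1.0
P = Φ(1.0) - Φ(-1.5) = 0.841345 - 0.066807 = 0.774538 ≈ 0.7745

P(85 < X < 110) ≈ 0.7745


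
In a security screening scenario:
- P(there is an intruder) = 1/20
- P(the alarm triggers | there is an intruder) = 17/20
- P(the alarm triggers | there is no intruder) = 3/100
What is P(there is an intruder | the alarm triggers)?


Using Bayes' theorem:
P(A|B) = P(B|A)·P(A) / P(B)

P(the alarm triggers) = 17/20 × 1/20 + 3/100 × 19/20
= 17/400 + 57/2000 = 71/1000

P(there is an intruder|the alarm triggers) = (17/400) / (71/1000) = 85/142

P(there is an intruder|the alarm triggers) = 85/142 ≈ 59.86%


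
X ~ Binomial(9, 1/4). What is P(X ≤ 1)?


P(X ≤ 1) = Σ P(X=i) for i=0..1
P(X=0) = 19683/262144
P(X=1) = 59049/262144
Sum = 19683/65536

P(X ≤ 1) = 19683/65536 ≈ 30.03%


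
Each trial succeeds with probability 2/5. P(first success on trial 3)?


Geometric: P(X=3) = (1-p)^(k-1)×p = (3/5)^2×2/5 = 18/125

P(X=3) = 18/125 ≈ 14.40%


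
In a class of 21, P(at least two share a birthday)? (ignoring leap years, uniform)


P(all different) = Π(365-i)/365 for i=0..20
= 0.556312
P(match) = 1 - 0.556312 = 0.443688

P ≈ 0.4437 ≈ 44.37%


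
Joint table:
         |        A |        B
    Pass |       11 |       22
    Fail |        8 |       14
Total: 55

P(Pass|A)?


P(Pass|A) = 11/(11+8) = 11/19

P = 11/19 ≈ 57.89%


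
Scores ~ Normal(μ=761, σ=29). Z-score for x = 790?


z = (x - μ)/σ = (790 - 761)/29 = 1.0

z = 1.0


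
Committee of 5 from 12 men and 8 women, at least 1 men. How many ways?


Count by #men:
  1M,4W: C(12,1)×C(8,4)=840
  2M,3W: C(12,2)×C(8,3)=3696
  3M,2W: C(12,3)×C(8,2)=6160
  4M,1W: C(12,4)×C(8,1)=3960
  5M,0W: C(12,5)×C(8,0)=792
Total = 15448

15448


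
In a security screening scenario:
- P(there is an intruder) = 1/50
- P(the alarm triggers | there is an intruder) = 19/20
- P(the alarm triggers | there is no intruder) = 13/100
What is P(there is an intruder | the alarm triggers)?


Using Bayes' theorem:
P(A|B) = P(B|A)·P(A) / P(B)

P(the alarm triggers) = 19/20 × 1/50 + 13/100 × 49/50
= 19/1000 + 637/5000 = 183/1250

P(there is an intruder|the alarm triggers) = (19/1000) / (183/1250) = 95/732

P(there is an intruder|the alarm triggers) = 95/732 ≈ 12.98%


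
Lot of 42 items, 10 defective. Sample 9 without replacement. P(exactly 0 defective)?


Hypergeometric: C(10,0)×C(32,9)/C(42,9)
= 1×28048800/445891810 = 215760/3429937

P(X=0) = 215760/3429937 ≈ 6.29%


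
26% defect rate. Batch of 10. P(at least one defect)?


P(all good) = (37/50)^10 = 4808584372417849/97656250000000000
P(≥1 defect) = 92847665627582151/97656250000000000

P = 92847665627582151/97656250000000000 ≈ 95.08%


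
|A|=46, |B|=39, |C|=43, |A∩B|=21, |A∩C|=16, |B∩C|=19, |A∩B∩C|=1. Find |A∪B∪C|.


|A∪B∪C| = 46+39+43-21-16-19+1 = 73

|A∪B∪C| = 73


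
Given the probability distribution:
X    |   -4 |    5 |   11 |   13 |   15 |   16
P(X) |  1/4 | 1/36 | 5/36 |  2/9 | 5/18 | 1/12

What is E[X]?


E[X] = Σ x·P(X=x)
= (-4)×(1/4) + (5)×(1/36) + (11)×(5/36) + (13)×(2/9) + (15)×(5/18) + (16)×(1/12)
= 163/18

E[X] = 163/18


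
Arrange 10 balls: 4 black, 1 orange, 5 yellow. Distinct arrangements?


10!/(4!×1!×5!) = 1260

1260


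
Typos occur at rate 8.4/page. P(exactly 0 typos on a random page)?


Poisson(λ=8.4): P(X=0) = e^(-λ)×λ^k/k!
= e^(-8.4) × 8.4^0 / 0!
≈ 0.0002248673242 × 1 / 1 ≈ 0.000225

P(X=0) ≈ 0.000225 ≈ 0.02%


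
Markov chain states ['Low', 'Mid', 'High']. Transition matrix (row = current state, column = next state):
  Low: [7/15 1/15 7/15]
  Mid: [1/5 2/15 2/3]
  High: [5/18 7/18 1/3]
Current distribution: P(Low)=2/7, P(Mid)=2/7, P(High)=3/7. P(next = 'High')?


P(next=High) = Σᵢ P(now=i)×P(i→High)
= 2/7×7/15 + 2/7×2/3 + 3/7×1/3
= 2/15 + 4/21 + 1/7 = 7/15

P = 7/15 ≈ 0.4667


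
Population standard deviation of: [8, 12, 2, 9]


Mean = 31/4
  (8-31/4)²=1/16
  (12-31/4)²=289/16
  (2-31/4)²=529/16
  (9-31/4)²=25/16
Σ(x-μ)² = 211/4
σ² = (211/4)/4 = 211/16

σ = √(211/16) ≈ 3.6315


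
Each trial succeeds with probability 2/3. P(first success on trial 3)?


Geometric: P(X=3) = (1-p)^(k-1)×p = (1/3)^2×2/3 = 2/27

P(X=3) = 2/27 ≈ 7.41%


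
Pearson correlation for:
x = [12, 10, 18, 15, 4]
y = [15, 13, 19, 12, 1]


n=5, Σx=59, Σy=60, Σxy=836, Σx²=809, Σy²=900
r = (5×836 - 59×60)/√((5×809 - 59²)(5×900 - 60²))
= 640/√(564×900) = 640/√507600 ≈ 640/712.4605 ≈ 0.8983

r ≈ 0.8983


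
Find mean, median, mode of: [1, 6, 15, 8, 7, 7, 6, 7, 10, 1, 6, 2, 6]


Sorted: [1, 1, 2, 6, 6, 6, 6, 7, 7, 7, 8, 10, 15]
Mean = 82/13
Median = 6
Freq: {1: 2, 6: 4, 15: 1, 8: 1, 7: 3, 10: 1, 2: 1}
Mode: [6]

Mean=82/13, Median=6, Mode=6


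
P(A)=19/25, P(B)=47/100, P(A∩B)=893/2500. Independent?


P(A)×P(B) = 893/2500
P(A∩B) = 893/2500
Equal ✓ → Independent

Yes, independent


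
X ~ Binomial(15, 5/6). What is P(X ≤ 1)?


P(X ≤ 1) = Σ P(X=i) for i=0..1
P(X=0) = 1/470184984576
P(X=1) = 25/156728328192
Sum = 19/117546246144

P(X ≤ 1) = 19/117546246144 ≈ 0.00%


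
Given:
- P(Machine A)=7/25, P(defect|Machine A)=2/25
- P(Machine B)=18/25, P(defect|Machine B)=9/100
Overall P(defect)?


P(B) = Σ P(B|Aᵢ)×P(Aᵢ)
  2/25×7/25 = 14/625
  9/100×18/25 = 81/1250
Sum = 109/1250

P(defect) = 109/1250 ≈ 8.72%


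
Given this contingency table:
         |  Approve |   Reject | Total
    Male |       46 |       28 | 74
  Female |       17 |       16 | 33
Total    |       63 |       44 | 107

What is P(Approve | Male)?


P(Approve | Male) = 46/(46+28) = 46/74 = 23/37

P(Approve|Male) = 23/37 ≈ 62.16%


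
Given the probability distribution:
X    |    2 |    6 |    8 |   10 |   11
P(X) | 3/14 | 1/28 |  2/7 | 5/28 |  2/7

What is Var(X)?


E[X] = 55/7
E[X²] = 510/7
Var(X) = E[X²] - (E[X])² = 510/7 - 3025/49 = 545/49

Var(X) = 545/49 ≈ 11.1224


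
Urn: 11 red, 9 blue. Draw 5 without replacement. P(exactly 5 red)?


Hypergeometric: C(11,5)×C(9,0)/C(20,5)
= 462×1/15504 = 77/2584

P(X=5) = 77/2584 ≈ 2.98%


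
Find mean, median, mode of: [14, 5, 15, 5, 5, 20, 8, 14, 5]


Sorted: [5, 5, 5, 5, 8, 14, 14, 15, 20]
Mean = 91/9
Median = 8
Freq: {14: 2, 5: 4, 15: 1, 20: 1, 8: 1}
Mode: [5]

Mean=91/9, Median=8, Mode=5


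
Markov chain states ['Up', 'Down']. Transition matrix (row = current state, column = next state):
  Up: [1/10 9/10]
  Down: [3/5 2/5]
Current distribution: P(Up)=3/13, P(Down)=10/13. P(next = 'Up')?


P(next=Up) = Σᵢ P(now=i)×P(i→Up)
= 3/13×1/10 + 10/13×3/5
= 3/130 + 6/13 = 63/130

P = 63/130 ≈ 0.4846


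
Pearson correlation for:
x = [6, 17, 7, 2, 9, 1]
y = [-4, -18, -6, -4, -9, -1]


n=6, Σx=42, Σy=-42, Σxy=-462, Σx²=460, Σy²=474
r = (6×(-462) - 42×(-42))/√((6×460 - 42²)(6×474 - (-42)²))
= -1008/√(996×1080) = -1008/√1075680 ≈ -1008/1037.1499 ≈ -0.9719

r ≈ -0.9719


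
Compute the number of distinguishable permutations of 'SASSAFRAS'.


Letters: 9, freq: {'S': 4, 'A': 3, 'F': 1, 'R': 1}
9!/(4!×3!×1!×1!) = 362880/144 = 2520

2520


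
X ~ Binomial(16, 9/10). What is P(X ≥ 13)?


P(X ≥ 13) = Σ P(X=i) for i=13..16
P(X=13) = 17793060798303/125000000000000
P(X=14) = 68630377364883/250000000000000
P(X=15) = 205891132094649/625000000000000
P(X=16) = 1853020188851841/10000000000000000
Sum = 1863187652165157/2000000000000000

P(X ≥ 13) = 1863187652165157/2000000000000000 ≈ 93.16%


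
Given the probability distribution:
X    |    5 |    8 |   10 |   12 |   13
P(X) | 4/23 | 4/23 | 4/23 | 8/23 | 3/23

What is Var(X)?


E[X] = 227/23
E[X²] = 105
Var(X) = E[X²] - (E[X])² = 105 - 51529/529 = 4016/529

Var(X) = 4016/529 ≈ 7.5917


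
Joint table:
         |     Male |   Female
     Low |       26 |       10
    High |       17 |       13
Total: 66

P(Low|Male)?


P(Low|Male) = 26/(26+17) = 26/43

P = 26/43 ≈ 60.47%


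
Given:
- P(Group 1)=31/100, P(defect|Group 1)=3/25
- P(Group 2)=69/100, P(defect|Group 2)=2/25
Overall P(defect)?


P(B) = Σ P(B|Aᵢ)×P(Aᵢ)
  3/25×31/100 = 93/2500
  2/25×69/100 = 69/1250
Sum = 231/2500

P(defect) = 231/2500 ≈ 9.24%


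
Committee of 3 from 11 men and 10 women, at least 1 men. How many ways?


Count by #men:
  1M,2W: C(11,1)×C(10,2)=495
  2M,1W: C(11,2)×C(10,1)=550
  3M,0W: C(11,3)×C(10,0)=165
Total = 1210

1210


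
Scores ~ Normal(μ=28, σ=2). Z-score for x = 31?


z = (x - μ)/σ = (31 - 28)/2 = 1.5

z = 1.5


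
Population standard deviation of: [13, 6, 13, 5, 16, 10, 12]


Mean = 75/7
  (13-75/7)²=256/49
  (6-75/7)²=1089/49
  (13-75/7)²=256/49
  (5-75/7)²=1600/49
  (16-75/7)²=1369/49
  (10-75/7)²=25/49
  (12-75/7)²=81/49
Σ(x-μ)² = 668/7
σ² = (668/7)/7 = 668/49

σ = √(668/49) ≈ 3.6922


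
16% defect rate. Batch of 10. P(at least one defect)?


P(all good) = (21/25)^10 = 16679880978201/95367431640625
P(≥1 defect) = 78687550662424/95367431640625

P = 78687550662424/95367431640625 ≈ 82.51%


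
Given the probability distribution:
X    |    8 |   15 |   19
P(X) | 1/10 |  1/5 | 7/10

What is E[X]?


E[X] = Σ x·P(X=x)
= (8)×(1/10) + (15)×(1/5) + (19)×(7/10)
= 171/10

E[X] = 171/10


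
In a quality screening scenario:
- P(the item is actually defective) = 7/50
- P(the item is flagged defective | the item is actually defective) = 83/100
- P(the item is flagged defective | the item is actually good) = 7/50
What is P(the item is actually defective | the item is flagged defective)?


Using Bayes' theorem:
P(A|B) = P(B|A)·P(A) / P(B)

P(the item is flagged defective) = 83/100 × 7/50 + 7/50 × 43/50
= 581/5000 + 301/2500 = 1183/5000

P(the item is actually defective|the item is flagged defective) = (581/5000) / (1183/5000) = 83/169

P(the item is actually defective|the item is flagged defective) = 83/169 ≈ 49.11%


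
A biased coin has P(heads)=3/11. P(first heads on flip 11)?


Geometric: P(X=11) = (1-p)^(k-1)×p = (8/11)^10×3/11 = 3221225472/285311670611

P(X=11) = 3221225472/285311670611 ≈ 1.13%


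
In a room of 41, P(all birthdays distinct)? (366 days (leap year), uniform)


P(all different) = Π(366-i)/366 for i=0..40
= (366/366)×(365/366)×...×(326/366)
= 0.097493

P ≈ 0.0975 ≈ 9.75%


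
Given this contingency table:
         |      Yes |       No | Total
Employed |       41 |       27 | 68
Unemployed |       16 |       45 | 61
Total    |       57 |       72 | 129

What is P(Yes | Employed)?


P(Yes | Employed) = 41/(41+27) = 41/68

P(Yes|Employed) = 41/68 ≈ 60.29%


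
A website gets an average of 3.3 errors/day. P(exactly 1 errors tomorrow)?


Poisson(λ=3.3): P(X=1) = e^(-λ)×λ^k/k!
= e^(-3.3) × 3.3^1 / 1!
≈ 0.0368831674 × 3.3 / 1 ≈ 0.121714

P(X=1) ≈ 0.121714 ≈ 12.17%


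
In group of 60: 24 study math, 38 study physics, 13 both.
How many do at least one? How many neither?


|A∪B| = 24+38-13 = 49
Neither = 60-49 = 11

At least one: 49; Neither: 11


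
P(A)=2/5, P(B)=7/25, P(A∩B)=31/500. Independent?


P(A)×P(B) = 14/125
P(A∩B) = 31/500
Not equal → NOT independent

No, not independent


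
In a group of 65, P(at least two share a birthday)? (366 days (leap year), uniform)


P(all different) = Π(366-i)/366 for i=0..64
= 0.002358
P(match) = 1 - 0.002358 = 0.997642

P ≈ 0.9976 ≈ 99.76%


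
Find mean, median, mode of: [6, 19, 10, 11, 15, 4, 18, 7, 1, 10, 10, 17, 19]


Sorted: [1, 4, 6, 7, 10, 10, 10, 11, 15, 17, 18, 19, 19]
Mean = 147/13
Median = 10
Freq: {6: 1, 19: 2, 10: 3, 11: 1, 15: 1, 4: 1, 18: 1, 7: 1, 1: 1, 17: 1}
Mode: [10]

Mean=147/13, Median=10, Mode=10


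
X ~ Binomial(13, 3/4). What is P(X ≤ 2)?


P(X ≤ 2) = Σ P(X=i) for i=0..2
P(X=0) = 1/67108864
P(X=1) = 39/67108864
P(X=2) = 351/33554432
Sum = 371/33554432

P(X ≤ 2) = 371/33554432 ≈ 0.00%


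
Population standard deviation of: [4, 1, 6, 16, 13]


Mean = 40/5 = 8
  (4-8)²=16
  (1-8)²=49
  (6-8)²=4
  (16-8)²=64
  (13-8)²=25
Σ(x-μ)² = 158
σ² = 158/5

σ = √(158/5) ≈ 5.6214


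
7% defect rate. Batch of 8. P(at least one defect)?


P(all good) = (93/100)^8 = 5595818096650401/10000000000000000
P(≥1 defect) = 4404181903349599/10000000000000000

P = 4404181903349599/10000000000000000 ≈ 44.04%
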